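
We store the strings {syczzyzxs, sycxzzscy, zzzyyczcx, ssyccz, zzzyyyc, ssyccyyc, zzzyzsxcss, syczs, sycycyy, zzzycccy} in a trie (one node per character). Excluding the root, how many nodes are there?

49

Trace insertions, counting only characters that open a new branch:
  "syczzyzxs" → 9 new (s, y, c, z, z, y, z, x, s)
  "sycxzzscy" → prefix "syc" already present; 6 new (x, z, z, s, c, y)
  "zzzyyczcx" → 9 new (z, z, z, y, y, c, z, c, x)
  "ssyccz" → prefix "s" already present; 5 new (s, y, c, c, z)
  "zzzyyyc" → prefix "zzzyy" already present; 2 new (y, c)
  "ssyccyyc" → prefix "ssycc" already present; 3 new (y, y, c)
  "zzzyzsxcss" → prefix "zzzy" already present; 6 new (z, s, x, c, s, s)
  "syczs" → prefix "sycz" already present; 1 new (s)
  "sycycyy" → prefix "syc" already present; 4 new (y, c, y, y)
  "zzzycccy" → prefix "zzzy" already present; 4 new (c, c, c, y)
Total nodes = 9 + 6 + 9 + 5 + 2 + 3 + 6 + 1 + 4 + 4 = 49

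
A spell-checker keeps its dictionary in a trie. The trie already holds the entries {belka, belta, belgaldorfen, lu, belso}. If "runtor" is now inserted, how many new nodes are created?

Nothing in the trie begins with "r"; the whole of "runtor" is new.
6 − 0 = 6 new nodes.

6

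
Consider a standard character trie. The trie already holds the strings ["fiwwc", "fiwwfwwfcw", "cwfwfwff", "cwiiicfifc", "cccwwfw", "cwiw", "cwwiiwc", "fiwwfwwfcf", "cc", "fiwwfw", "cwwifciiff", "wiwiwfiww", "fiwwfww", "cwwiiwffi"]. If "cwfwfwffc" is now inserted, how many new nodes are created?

1

"cwfwfwff" is already a path in the trie; the remaining "c" must be added.
So 9 − 8 = 1 new nodes.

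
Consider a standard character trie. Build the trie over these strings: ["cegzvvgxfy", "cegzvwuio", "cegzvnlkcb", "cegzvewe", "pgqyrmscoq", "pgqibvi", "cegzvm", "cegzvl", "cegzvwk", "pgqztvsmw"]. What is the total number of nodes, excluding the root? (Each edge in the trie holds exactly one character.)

45

For each word, the new-node count is its length minus the longest prefix already in the trie:
  "cegzvvgxfy" → 10 new (c, e, g, z, v, v, g, x, f, y)
  "cegzvwuio" → prefix "cegzv" already present; 4 new (w, u, i, o)
  "cegzvnlkcb" → prefix "cegzv" already present; 5 new (n, l, k, c, b)
  "cegzvewe" → prefix "cegzv" already present; 3 new (e, w, e)
  "pgqyrmscoq" → 10 new (p, g, q, y, r, m, s, c, o, q)
  "pgqibvi" → prefix "pgq" already present; 4 new (i, b, v, i)
  "cegzvm" → prefix "cegzv" already present; 1 new (m)
  "cegzvl" → prefix "cegzv" already present; 1 new (l)
  "cegzvwk" → prefix "cegzvw" already present; 1 new (k)
  "pgqztvsmw" → prefix "pgq" already present; 6 new (z, t, v, s, m, w)
Total nodes = 10 + 4 + 5 + 3 + 10 + 4 + 1 + 1 + 1 + 6 = 45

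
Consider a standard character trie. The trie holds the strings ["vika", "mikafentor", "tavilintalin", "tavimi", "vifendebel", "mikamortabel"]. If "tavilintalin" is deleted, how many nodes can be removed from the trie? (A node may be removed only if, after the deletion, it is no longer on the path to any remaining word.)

A node on "tavilintalin"'s path can go only if nothing else ends at it or branches off below it.
The suffix "lintalin" (8 nodes) is used only by "tavilintalin"; the node for "tavi" still has the child "m", so pruning stops there.
Nodes removed: 8

8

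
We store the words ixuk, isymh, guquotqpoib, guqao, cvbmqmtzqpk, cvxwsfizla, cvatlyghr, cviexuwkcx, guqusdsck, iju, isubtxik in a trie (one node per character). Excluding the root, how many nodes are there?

Count nodes per top-level branch (shared prefixes stored once):
  'c'-branch (cvatlyghr, cvbmqmtzqpk, cviexuwkcx, cvxwsfizla): 34 nodes
  'g'-branch (guqao, guquotqpoib, guqusdsck): 18 nodes
  'i'-branch (iju, isubtxik, isymh, ixuk): 16 nodes
Sum: 68

68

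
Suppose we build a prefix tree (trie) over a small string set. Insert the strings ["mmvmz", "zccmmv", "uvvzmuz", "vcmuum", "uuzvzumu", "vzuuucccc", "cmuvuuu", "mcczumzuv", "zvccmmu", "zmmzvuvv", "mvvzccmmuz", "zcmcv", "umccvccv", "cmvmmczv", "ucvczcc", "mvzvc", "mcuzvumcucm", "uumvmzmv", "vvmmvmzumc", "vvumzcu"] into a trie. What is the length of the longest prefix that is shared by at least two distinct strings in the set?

2

The deepest shared node is where two words last agree before diverging.
e.g. "cmuvuuu" and "cmvmmczv" share the prefix "cm" of length 2; no pair shares a longer one.
Longest shared-prefix length: 2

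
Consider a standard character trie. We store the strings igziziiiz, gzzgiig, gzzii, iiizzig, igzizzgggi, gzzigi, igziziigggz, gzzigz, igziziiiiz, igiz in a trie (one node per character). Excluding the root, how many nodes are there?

Trie structure (* marks end of a word):
(root)
├─ g
│  └─ z
│     └─ z
│        ├─ g
│        │  └─ i
│        │     └─ i
│        │        └─ g *
│        └─ i
│           ├─ g
│           │  ├─ i *
│           │  └─ z *
│           └─ i *
└─ i
   ├─ g
   │  ├─ i
   │  │  └─ z *
   │  └─ z
   │     └─ i
   │        └─ z
   │           ├─ i
   │           │  └─ i
   │           │     ├─ g
   │           │     │  └─ g
   │           │     │     └─ g
   │           │     │        └─ z *
   │           │     └─ i
   │           │        ├─ i
   │           │        │  └─ z *
   │           │        └─ z *
   │           └─ z
   │              └─ g
   │                 └─ g
   │                    └─ g
   │                       └─ i *
   └─ i
      └─ i
         └─ z
            └─ z
               └─ i
                  └─ g *
Counting every labelled node above: 40.

40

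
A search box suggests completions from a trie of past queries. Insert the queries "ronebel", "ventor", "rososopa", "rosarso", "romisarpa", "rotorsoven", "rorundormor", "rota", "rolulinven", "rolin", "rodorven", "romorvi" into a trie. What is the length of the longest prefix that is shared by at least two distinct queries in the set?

3

Look for the deepest trie node that still has at least two words in its subtree.
"rolin" and "rolulinven" agree on "rol" (3 characters) before diverging; nothing deeper is shared.
Longest shared-prefix length: 3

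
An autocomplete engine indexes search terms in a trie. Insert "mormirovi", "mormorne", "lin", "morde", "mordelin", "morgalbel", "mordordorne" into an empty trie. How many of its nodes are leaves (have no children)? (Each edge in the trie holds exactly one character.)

A leaf is a node with no children — equivalently, the end of a word that is not a proper prefix of any other stored word.
Those words: "lin", "mordelin", "mordordorne", "morgalbel", "mormirovi", "mormorne"
Leaf count: 6

6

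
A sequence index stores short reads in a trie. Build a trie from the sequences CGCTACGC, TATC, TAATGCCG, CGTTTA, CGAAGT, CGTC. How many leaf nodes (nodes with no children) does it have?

6

A leaf is a node with no children — equivalently, the end of a word that is not a proper prefix of any other stored word.
Those words: "CGAAGT", "CGCTACGC", "CGTC", "CGTTTA", "TAATGCCG", "TATC"
Leaf count: 6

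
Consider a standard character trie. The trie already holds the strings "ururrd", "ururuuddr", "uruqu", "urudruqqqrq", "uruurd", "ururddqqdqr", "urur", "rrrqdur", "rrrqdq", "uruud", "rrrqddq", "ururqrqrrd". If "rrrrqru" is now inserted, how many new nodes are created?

4

The longest prefix of "rrrrqru" already in the trie is "rrr" (length 3).
New nodes needed: |"rrrrqru"| − 3 = 7 − 3 = 4.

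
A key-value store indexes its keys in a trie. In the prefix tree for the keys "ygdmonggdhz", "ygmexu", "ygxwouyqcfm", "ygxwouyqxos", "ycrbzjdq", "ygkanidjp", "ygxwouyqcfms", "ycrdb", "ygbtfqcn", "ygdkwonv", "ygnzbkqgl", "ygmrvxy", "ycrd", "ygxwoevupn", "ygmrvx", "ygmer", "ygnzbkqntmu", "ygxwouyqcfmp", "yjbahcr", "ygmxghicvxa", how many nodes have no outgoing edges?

Leaves are exactly the stored words that no other stored word extends.
Those words: "ycrbzjdq", "ycrdb", "ygbtfqcn", "ygdkwonv", "ygdmonggdhz", "ygkanidjp", "ygmer", "ygmexu", "ygmrvxy", "ygmxghicvxa", "ygnzbkqgl", "ygnzbkqntmu", "ygxwoevupn", "ygxwouyqcfmp", "ygxwouyqcfms", "ygxwouyqxos", "yjbahcr"
Leaf count: 17

17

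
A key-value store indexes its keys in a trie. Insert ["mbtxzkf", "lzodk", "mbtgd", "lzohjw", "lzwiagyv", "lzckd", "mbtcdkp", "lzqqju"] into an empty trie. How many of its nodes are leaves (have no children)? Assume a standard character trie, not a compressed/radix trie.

8

Leaves are exactly the stored words that no other stored word extends.
Those words: "lzckd", "lzodk", "lzohjw", "lzqqju", "lzwiagyv", "mbtcdkp", "mbtgd", "mbtxzkf"
Leaf count: 8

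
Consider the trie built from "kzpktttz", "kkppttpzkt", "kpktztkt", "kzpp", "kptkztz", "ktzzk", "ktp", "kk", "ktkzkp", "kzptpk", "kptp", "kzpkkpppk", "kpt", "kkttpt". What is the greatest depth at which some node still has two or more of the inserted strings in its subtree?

4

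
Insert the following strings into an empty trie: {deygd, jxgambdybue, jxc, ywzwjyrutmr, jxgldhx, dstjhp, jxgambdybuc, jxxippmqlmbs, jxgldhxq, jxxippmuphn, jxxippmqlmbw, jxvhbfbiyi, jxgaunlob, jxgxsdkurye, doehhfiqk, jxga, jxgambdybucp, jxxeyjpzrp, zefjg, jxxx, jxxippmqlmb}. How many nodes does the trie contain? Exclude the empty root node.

For each word, the new-node count is its length minus the longest prefix already in the trie:
  "deygd" → 5 new (d, e, y, g, d)
  "jxgambdybue" → 11 new (j, x, g, a, m, b, d, y, b, u, e)
  "jxc" → prefix "jx" already present; 1 new (c)
  "ywzwjyrutmr" → 11 new (y, w, z, w, j, y, r, u, t, m, r)
  "jxgldhx" → prefix "jxg" already present; 4 new (l, d, h, x)
  "dstjhp" → prefix "d" already present; 5 new (s, t, j, h, p)
  "jxgambdybuc" → prefix "jxgambdybu" already present; 1 new (c)
  "jxxippmqlmbs" → prefix "jx" already present; 10 new (x, i, p, p, m, q, l, m, b, s)
  "jxgldhxq" → prefix "jxgldhx" already present; 1 new (q)
  "jxxippmuphn" → prefix "jxxippm" already present; 4 new (u, p, h, n)
  "jxxippmqlmbw" → prefix "jxxippmqlmb" already present; 1 new (w)
  "jxvhbfbiyi" → prefix "jx" already present; 8 new (v, h, b, f, b, i, y, i)
  "jxgaunlob" → prefix "jxga" already present; 5 new (u, n, l, o, b)
  "jxgxsdkurye" → prefix "jxg" already present; 8 new (x, s, d, k, u, r, y, e)
  "doehhfiqk" → prefix "d" already present; 8 new (o, e, h, h, f, i, q, k)
  "jxga" → prefix "jxga" already present; 0 new (none)
  "jxgambdybucp" → prefix "jxgambdybuc" already present; 1 new (p)
  "jxxeyjpzrp" → prefix "jxx" already present; 7 new (e, y, j, p, z, r, p)
  "zefjg" → 5 new (z, e, f, j, g)
  "jxxx" → prefix "jxx" already present; 1 new (x)
  "jxxippmqlmb" → prefix "jxxippmqlmb" already present; 0 new (none)
Total nodes = 5 + 11 + 1 + 11 + 4 + 5 + 1 + 10 + 1 + 4 + 1 + 8 + 5 + 8 + 8 + 0 + 1 + 7 + 5 + 1 + 0 = 97

97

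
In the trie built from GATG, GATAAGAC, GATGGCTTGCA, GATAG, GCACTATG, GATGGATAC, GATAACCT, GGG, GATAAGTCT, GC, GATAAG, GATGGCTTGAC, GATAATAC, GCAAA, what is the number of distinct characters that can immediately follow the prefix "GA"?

1

Walk "GA" from the root, arriving at one node.
Characters that immediately follow "GA" among the stored strings: {T}.
That node has 1 child edge.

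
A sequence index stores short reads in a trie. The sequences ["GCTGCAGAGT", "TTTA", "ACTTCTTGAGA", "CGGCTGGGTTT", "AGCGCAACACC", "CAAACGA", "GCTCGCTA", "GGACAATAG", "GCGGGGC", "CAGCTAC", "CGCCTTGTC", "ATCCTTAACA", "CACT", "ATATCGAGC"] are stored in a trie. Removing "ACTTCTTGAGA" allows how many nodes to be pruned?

Walk "ACTTCTTGAGA" from the leaf back toward the root, removing each node that no remaining word uses.
The suffix "CTTCTTGAGA" (10 nodes) is used only by "ACTTCTTGAGA"; the node for "A" still has the child "G", so pruning stops there.
Nodes removed: 10

10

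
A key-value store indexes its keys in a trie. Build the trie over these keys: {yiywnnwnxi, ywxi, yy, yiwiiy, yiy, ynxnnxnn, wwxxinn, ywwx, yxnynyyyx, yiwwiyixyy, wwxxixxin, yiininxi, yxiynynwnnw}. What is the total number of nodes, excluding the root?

68

Insert word by word; a character creates a node only if that edge doesn't already exist:
  "yiywnnwnxi" → 10 new (y, i, y, w, n, n, w, n, x, i)
  "ywxi" → prefix "y" already present; 3 new (w, x, i)
  "yy" → prefix "y" already present; 1 new (y)
  "yiwiiy" → prefix "yi" already present; 4 new (w, i, i, y)
  "yiy" → prefix "yiy" already present; 0 new (none)
  "ynxnnxnn" → prefix "y" already present; 7 new (n, x, n, n, x, n, n)
  "wwxxinn" → 7 new (w, w, x, x, i, n, n)
  "ywwx" → prefix "yw" already present; 2 new (w, x)
  "yxnynyyyx" → prefix "y" already present; 8 new (x, n, y, n, y, y, y, x)
  "yiwwiyixyy" → prefix "yiw" already present; 7 new (w, i, y, i, x, y, y)
  "wwxxixxin" → prefix "wwxxi" already present; 4 new (x, x, i, n)
  "yiininxi" → prefix "yi" already present; 6 new (i, n, i, n, x, i)
  "yxiynynwnnw" → prefix "yx" already present; 9 new (i, y, n, y, n, w, n, n, w)
Total nodes = 10 + 3 + 1 + 4 + 0 + 7 + 7 + 2 + 8 + 7 + 4 + 6 + 9 = 68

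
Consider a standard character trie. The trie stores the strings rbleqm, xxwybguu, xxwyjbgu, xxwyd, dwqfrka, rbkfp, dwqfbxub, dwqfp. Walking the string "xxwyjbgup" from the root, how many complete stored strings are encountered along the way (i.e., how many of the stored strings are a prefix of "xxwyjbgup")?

1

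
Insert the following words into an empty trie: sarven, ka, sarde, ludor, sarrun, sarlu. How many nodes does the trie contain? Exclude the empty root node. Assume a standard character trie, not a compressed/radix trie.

For each word, the new-node count is its length minus the longest prefix already in the trie:
  "sarven" → 6 new (s, a, r, v, e, n)
  "ka" → 2 new (k, a)
  "sarde" → prefix "sar" already present; 2 new (d, e)
  "ludor" → 5 new (l, u, d, o, r)
  "sarrun" → prefix "sar" already present; 3 new (r, u, n)
  "sarlu" → prefix "sar" already present; 2 new (l, u)
Total nodes = 6 + 2 + 2 + 5 + 3 + 2 = 20

20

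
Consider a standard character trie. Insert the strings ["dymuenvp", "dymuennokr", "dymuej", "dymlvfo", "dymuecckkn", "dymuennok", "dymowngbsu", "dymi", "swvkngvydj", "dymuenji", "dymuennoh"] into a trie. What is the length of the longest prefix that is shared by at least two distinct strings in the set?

The deepest shared node is where two words last agree before diverging.
e.g. "dymuennok" and "dymuennokr" share the prefix "dymuennok" of length 9; no pair shares a longer one.
Longest shared-prefix length: 9

9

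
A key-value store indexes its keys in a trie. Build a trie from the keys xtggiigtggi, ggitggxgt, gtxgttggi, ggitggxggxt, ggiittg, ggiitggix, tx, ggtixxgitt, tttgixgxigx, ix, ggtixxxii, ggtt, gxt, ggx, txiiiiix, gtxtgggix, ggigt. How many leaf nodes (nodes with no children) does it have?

16

A leaf is a node with no children — equivalently, the end of a word that is not a proper prefix of any other stored word.
Those words: "ggigt", "ggiitggix", "ggiittg", "ggitggxggxt", "ggitggxgt", "ggtixxgitt", "ggtixxxii", "ggtt", "ggx", "gtxgttggi", "gtxtgggix", "gxt", "ix", "tttgixgxigx", "txiiiiix", "xtggiigtggi"
Leaf count: 16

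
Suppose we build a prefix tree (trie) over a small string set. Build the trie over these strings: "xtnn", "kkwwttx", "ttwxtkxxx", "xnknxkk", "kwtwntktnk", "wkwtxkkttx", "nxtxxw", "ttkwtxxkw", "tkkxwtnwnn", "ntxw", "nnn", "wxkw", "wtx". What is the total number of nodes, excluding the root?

77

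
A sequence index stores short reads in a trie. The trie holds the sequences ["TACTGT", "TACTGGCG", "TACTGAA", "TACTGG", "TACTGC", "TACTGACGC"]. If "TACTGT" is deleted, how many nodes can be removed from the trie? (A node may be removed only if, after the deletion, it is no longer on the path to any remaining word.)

After clearing the end-marker at "TACTGT", prune upward until reaching a node still needed by another word.
The suffix "T" (1 node) is used only by "TACTGT"; the node for "TACTG" still has the child "G", so pruning stops there.
Nodes removed: 1

1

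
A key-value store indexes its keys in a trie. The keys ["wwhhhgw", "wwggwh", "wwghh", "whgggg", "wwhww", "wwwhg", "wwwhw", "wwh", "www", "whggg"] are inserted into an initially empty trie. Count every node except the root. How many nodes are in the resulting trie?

Trie structure (* marks end of a word):
(root)
└─ w
   ├─ h
   │  └─ g
   │     └─ g
   │        └─ g *
   │           └─ g *
   └─ w
      ├─ g
      │  ├─ g
      │  │  └─ w
      │  │     └─ h *
      │  └─ h
      │     └─ h *
      ├─ h *
      │  ├─ h
      │  │  └─ h
      │  │     └─ g
      │  │        └─ w *
      │  └─ w
      │     └─ w *
      └─ w *
         └─ h
            ├─ g *
            └─ w *
Counting every labelled node above: 24.

24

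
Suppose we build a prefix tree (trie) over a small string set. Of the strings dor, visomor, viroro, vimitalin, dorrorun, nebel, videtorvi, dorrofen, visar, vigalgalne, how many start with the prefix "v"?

Walk to "v"; the words in its subtree are exactly those with that prefix.
Matches: "videtorvi", "vigalgalne", "vimitalin", "viroro", "visar", "visomor"
Count: 6

6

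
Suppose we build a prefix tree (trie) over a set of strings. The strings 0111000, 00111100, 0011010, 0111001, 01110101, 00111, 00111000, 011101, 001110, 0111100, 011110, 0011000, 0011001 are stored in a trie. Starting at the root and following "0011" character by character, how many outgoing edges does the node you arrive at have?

The children of the "0011" node are the distinct next characters among strings starting with "0011".
Distinct next characters after "0011": 0, 1.
That node has 2 child edges.

2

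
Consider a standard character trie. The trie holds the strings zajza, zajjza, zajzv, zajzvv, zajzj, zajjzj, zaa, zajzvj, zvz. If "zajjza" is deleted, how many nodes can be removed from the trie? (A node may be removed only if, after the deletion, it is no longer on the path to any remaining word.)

A node on "zajjza"'s path can go only if nothing else ends at it or branches off below it.
The suffix "a" (1 node) is used only by "zajjza"; the node for "zajjz" still has the child "j", so pruning stops there.
Nodes removed: 1

1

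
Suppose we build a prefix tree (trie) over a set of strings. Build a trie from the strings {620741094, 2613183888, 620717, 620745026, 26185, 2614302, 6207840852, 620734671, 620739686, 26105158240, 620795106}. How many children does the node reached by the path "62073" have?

The children of the "62073" node are the distinct next characters among strings starting with "62073".
Characters that immediately follow "62073" among the stored strings: {4, 9}.
That node has 2 child edges.

2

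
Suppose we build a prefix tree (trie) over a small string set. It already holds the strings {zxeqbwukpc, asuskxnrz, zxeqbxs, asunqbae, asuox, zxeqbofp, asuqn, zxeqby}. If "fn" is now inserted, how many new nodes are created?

2

"fn" shares no prefix with any stored word, so all 2 characters open new nodes.
2 − 0 = 2 new nodes.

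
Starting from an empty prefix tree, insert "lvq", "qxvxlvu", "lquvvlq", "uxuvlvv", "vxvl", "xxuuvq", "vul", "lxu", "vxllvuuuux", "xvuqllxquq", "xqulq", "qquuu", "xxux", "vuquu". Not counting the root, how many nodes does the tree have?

66

Count nodes per top-level branch (shared prefixes stored once):
  'l'-branch (lquvvlq, lvq, lxu): 11 nodes
  'q'-branch (qquuu, qxvxlvu): 11 nodes
  'u'-branch (uxuvlvv): 7 nodes
  'v'-branch (vul, vuquu, vxllvuuuux, vxvl): 17 nodes
  'x'-branch (xqulq, xvuqllxquq, xxuuvq, xxux): 20 nodes
Sum: 66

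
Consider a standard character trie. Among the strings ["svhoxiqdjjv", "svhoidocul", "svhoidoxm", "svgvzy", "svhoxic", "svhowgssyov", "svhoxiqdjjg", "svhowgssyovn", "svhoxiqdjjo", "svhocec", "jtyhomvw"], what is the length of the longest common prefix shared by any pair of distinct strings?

11

Equivalently: take the maximum, over all pairs, of their longest common prefix length.
"svhowgssyov" and "svhowgssyovn" agree on "svhowgssyov" (11 characters) before diverging; nothing deeper is shared.
Longest shared-prefix length: 11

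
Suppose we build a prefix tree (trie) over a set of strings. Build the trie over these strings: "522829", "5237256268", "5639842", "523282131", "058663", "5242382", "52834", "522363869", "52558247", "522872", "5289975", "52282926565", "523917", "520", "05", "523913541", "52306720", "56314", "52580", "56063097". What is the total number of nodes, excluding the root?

Count nodes per top-level branch (shared prefixes stored once):
  '0'-branch (05, 058663): 6 nodes
  '5'-branch (520, 522363869, 522829, 52282926565, 522872, 52306720, 523282131, 5237256268, 523913541, 523917, 5242382, 52558247, 52580, 52834, 5289975, 56063097, 56314, 5639842): 80 nodes
Sum: 86

86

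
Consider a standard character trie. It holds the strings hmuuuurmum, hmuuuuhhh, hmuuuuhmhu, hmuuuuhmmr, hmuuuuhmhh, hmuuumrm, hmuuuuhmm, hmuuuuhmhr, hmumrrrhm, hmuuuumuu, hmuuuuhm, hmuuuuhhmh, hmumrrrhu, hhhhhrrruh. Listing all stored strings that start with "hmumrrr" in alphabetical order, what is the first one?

hmumrrrhm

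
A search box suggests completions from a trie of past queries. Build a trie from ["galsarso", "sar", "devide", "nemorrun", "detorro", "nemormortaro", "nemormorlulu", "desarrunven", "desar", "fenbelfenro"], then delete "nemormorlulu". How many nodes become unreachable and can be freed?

4

A node on "nemormorlulu"'s path can go only if nothing else ends at it or branches off below it.
The suffix "lulu" (4 nodes) is used only by "nemormorlulu"; the node for "nemormor" still has the child "t", so pruning stops there.
Nodes removed: 4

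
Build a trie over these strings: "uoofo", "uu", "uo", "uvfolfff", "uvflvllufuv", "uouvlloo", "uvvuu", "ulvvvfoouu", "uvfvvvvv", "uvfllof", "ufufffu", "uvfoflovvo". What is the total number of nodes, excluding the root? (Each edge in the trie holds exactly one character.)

59

Insert word by word; a character creates a node only if that edge doesn't already exist:
  "uoofo" → 5 new (u, o, o, f, o)
  "uu" → prefix "u" already present; 1 new (u)
  "uo" → prefix "uo" already present; 0 new (none)
  "uvfolfff" → prefix "u" already present; 7 new (v, f, o, l, f, f, f)
  "uvflvllufuv" → prefix "uvf" already present; 8 new (l, v, l, l, u, f, u, v)
  "uouvlloo" → prefix "uo" already present; 6 new (u, v, l, l, o, o)
  "uvvuu" → prefix "uv" already present; 3 new (v, u, u)
  "ulvvvfoouu" → prefix "u" already present; 9 new (l, v, v, v, f, o, o, u, u)
  "uvfvvvvv" → prefix "uvf" already present; 5 new (v, v, v, v, v)
  "uvfllof" → prefix "uvfl" already present; 3 new (l, o, f)
  "ufufffu" → prefix "u" already present; 6 new (f, u, f, f, f, u)
  "uvfoflovvo" → prefix "uvfo" already present; 6 new (f, l, o, v, v, o)
Total nodes = 5 + 1 + 0 + 7 + 8 + 6 + 3 + 9 + 5 + 3 + 6 + 6 = 59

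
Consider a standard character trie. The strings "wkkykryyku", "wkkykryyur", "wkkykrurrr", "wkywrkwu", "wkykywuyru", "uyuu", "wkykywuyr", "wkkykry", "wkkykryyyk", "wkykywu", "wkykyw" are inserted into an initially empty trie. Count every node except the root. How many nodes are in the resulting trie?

35

Insert word by word; a character creates a node only if that edge doesn't already exist:
  "wkkykryyku" → 10 new (w, k, k, y, k, r, y, y, k, u)
  "wkkykryyur" → prefix "wkkykryy" already present; 2 new (u, r)
  "wkkykrurrr" → prefix "wkkykr" already present; 4 new (u, r, r, r)
  "wkywrkwu" → prefix "wk" already present; 6 new (y, w, r, k, w, u)
  "wkykywuyru" → prefix "wky" already present; 7 new (k, y, w, u, y, r, u)
  "uyuu" → 4 new (u, y, u, u)
  "wkykywuyr" → prefix "wkykywuyr" already present; 0 new (none)
  "wkkykry" → prefix "wkkykry" already present; 0 new (none)
  "wkkykryyyk" → prefix "wkkykryy" already present; 2 new (y, k)
  "wkykywu" → prefix "wkykywu" already present; 0 new (none)
  "wkykyw" → prefix "wkykyw" already present; 0 new (none)
Total nodes = 10 + 2 + 4 + 6 + 7 + 4 + 0 + 0 + 2 + 0 + 0 = 35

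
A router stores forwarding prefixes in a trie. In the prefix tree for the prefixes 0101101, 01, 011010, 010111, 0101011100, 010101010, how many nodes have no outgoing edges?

5

A leaf is a node with no children — equivalently, the end of a word that is not a proper prefix of any other stored word.
Those words: "010101010", "0101011100", "0101101", "010111", "011010"
Leaf count: 5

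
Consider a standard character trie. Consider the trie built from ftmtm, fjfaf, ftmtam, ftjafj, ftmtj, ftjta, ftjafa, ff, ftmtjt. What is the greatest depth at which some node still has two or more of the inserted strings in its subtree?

Equivalently: take the maximum, over all pairs, of their longest common prefix length.
"ftjafa" and "ftjafj" agree on "ftjaf" (5 characters) before diverging; nothing deeper is shared.
Longest shared-prefix length: 5

5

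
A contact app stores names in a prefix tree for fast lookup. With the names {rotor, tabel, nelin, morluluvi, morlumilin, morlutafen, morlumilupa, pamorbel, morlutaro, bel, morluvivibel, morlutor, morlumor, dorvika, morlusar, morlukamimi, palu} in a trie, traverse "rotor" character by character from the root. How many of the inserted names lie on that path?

1

Traverse "rotor" character by character; count nodes along the way that are marked as word ends.
Prefixes of the query that are stored words: "rotor"
Count: 1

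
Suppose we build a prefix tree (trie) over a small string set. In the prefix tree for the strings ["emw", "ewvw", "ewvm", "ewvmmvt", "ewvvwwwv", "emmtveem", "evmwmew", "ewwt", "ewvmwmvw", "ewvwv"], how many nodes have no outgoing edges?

8

Leaves are exactly the stored words that no other stored word extends.
Those words: "emmtveem", "emw", "evmwmew", "ewvmmvt", "ewvmwmvw", "ewvvwwwv", "ewvwv", "ewwt"
Leaf count: 8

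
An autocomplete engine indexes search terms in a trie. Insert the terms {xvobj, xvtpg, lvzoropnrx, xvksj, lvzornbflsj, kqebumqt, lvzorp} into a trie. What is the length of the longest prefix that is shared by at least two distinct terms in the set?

5

Look for the deepest trie node that still has at least two words in its subtree.
"lvzornbflsj" and "lvzoropnrx" agree on "lvzor" (5 characters) before diverging; nothing deeper is shared.
Longest shared-prefix length: 5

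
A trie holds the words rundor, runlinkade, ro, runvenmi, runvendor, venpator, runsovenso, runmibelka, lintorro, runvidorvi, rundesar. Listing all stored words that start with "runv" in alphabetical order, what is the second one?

runvenmi

DFS of the "runv" subtree visits, in order: "runvendor", "runvenmi", "runvidorvi"
The 2nd is runvenmi.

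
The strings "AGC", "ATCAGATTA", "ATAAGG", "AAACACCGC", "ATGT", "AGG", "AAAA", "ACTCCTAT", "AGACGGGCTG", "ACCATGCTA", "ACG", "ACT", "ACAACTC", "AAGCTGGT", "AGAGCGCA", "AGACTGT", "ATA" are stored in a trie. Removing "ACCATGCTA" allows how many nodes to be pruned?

7

A node on "ACCATGCTA"'s path can go only if nothing else ends at it or branches off below it.
The suffix "CATGCTA" (7 nodes) is used only by "ACCATGCTA"; the node for "AC" still has the child "T", so pruning stops there.
Nodes removed: 7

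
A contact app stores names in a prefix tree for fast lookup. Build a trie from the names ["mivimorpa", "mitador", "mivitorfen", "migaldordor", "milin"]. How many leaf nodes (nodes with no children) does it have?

5

A leaf is a node with no children — equivalently, the end of a word that is not a proper prefix of any other stored word.
Those words: "migaldordor", "milin", "mitador", "mivimorpa", "mivitorfen"
Leaf count: 5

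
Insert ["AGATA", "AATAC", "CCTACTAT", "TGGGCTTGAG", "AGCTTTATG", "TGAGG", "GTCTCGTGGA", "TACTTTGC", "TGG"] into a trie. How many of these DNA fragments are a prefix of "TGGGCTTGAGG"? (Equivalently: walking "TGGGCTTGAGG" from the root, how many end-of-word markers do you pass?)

Check each prefix of "TGGGCTTGAGG" against the stored set — each match is an end-marker on the path.
Prefixes of the query that are stored words: "TGG", "TGGGCTTGAG"
Count: 2

2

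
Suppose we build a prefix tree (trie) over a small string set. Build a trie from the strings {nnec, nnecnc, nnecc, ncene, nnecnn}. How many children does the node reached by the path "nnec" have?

Walk "nnec" from the root, arriving at one node.
Distinct next characters after "nnec": c, n.
That node has 2 child edges.

2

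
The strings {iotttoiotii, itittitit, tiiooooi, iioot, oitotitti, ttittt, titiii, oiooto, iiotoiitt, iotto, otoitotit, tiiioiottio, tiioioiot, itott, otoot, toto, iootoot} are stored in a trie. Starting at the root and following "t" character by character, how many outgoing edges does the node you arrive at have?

3

Follow the path "t" to its node, then look at its outgoing edges.
Distinct next characters after "t": i, o, t.
That node has 3 child edges.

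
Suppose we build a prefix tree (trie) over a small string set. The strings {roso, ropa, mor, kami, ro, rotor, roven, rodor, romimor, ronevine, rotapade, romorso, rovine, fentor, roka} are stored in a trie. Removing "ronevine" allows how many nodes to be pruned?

A node on "ronevine"'s path can go only if nothing else ends at it or branches off below it.
The suffix "nevine" (6 nodes) is used only by "ronevine"; the node for "ro" still has the child "s", so pruning stops there.
Nodes removed: 6

6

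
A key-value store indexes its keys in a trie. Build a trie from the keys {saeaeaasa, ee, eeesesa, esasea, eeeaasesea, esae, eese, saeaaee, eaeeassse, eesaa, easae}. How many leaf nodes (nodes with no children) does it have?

A leaf is a node with no children — equivalently, the end of a word that is not a proper prefix of any other stored word.
Those words: "eaeeassse", "easae", "eeeaasesea", "eeesesa", "eesaa", "eese", "esae", "esasea", "saeaaee", "saeaeaasa"
Leaf count: 10

10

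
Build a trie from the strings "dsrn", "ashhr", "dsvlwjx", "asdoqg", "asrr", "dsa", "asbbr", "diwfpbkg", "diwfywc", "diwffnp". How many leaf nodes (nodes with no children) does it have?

10

A leaf is a node with no children — equivalently, the end of a word that is not a proper prefix of any other stored word.
Those words: "asbbr", "asdoqg", "ashhr", "asrr", "diwffnp", "diwfpbkg", "diwfywc", "dsa", "dsrn", "dsvlwjx"
Leaf count: 10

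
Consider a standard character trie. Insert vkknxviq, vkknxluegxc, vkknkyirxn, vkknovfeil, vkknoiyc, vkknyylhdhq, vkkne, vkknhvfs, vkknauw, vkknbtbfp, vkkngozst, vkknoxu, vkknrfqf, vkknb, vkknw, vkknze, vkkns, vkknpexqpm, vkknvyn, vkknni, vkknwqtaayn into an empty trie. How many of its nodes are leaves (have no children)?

19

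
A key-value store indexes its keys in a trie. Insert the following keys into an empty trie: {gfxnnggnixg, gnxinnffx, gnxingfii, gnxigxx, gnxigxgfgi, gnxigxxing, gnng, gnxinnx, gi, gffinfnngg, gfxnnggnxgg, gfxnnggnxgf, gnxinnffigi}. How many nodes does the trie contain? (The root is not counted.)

52

For each word, the new-node count is its length minus the longest prefix already in the trie:
  "gfxnnggnixg" → 11 new (g, f, x, n, n, g, g, n, i, x, g)
  "gnxinnffx" → prefix "g" already present; 8 new (n, x, i, n, n, f, f, x)
  "gnxingfii" → prefix "gnxin" already present; 4 new (g, f, i, i)
  "gnxigxx" → prefix "gnxi" already present; 3 new (g, x, x)
  "gnxigxgfgi" → prefix "gnxigx" already present; 4 new (g, f, g, i)
  "gnxigxxing" → prefix "gnxigxx" already present; 3 new (i, n, g)
  "gnng" → prefix "gn" already present; 2 new (n, g)
  "gnxinnx" → prefix "gnxinn" already present; 1 new (x)
  "gi" → prefix "g" already present; 1 new (i)
  "gffinfnngg" → prefix "gf" already present; 8 new (f, i, n, f, n, n, g, g)
  "gfxnnggnxgg" → prefix "gfxnnggn" already present; 3 new (x, g, g)
  "gfxnnggnxgf" → prefix "gfxnnggnxg" already present; 1 new (f)
  "gnxinnffigi" → prefix "gnxinnff" already present; 3 new (i, g, i)
Total nodes = 11 + 8 + 4 + 3 + 4 + 3 + 2 + 1 + 1 + 8 + 3 + 1 + 3 = 52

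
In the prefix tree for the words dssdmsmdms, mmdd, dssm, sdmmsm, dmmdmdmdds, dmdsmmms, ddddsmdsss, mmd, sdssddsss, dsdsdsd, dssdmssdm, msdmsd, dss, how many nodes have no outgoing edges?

Leaves are exactly the stored words that no other stored word extends.
Those words: "ddddsmdsss", "dmdsmmms", "dmmdmdmdds", "dsdsdsd", "dssdmsmdms", "dssdmssdm", "dssm", "mmdd", "msdmsd", "sdmmsm", "sdssddsss"
Leaf count: 11

11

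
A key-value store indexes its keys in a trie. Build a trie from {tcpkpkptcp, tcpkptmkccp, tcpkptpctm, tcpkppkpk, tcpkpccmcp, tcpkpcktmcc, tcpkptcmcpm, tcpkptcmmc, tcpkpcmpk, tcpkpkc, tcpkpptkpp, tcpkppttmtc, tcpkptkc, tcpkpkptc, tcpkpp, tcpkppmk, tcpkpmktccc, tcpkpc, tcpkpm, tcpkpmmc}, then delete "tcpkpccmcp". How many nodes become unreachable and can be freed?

A node on "tcpkpccmcp"'s path can go only if nothing else ends at it or branches off below it.
The suffix "cmcp" (4 nodes) is used only by "tcpkpccmcp"; the node for "tcpkpc" still has the child "k", so pruning stops there.
Nodes removed: 4

4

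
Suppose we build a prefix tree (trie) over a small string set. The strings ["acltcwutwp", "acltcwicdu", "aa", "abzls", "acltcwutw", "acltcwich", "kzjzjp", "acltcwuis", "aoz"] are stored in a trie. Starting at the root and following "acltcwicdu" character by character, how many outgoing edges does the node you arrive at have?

The children of the "acltcwicdu" node are the distinct next characters among strings starting with "acltcwicdu".
No stored string extends past "acltcwicdu".
That node has 0 child edges.

0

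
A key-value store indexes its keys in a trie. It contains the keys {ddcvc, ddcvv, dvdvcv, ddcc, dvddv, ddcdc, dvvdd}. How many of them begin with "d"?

Walk to "d"; the words in its subtree are exactly those with that prefix.
Words under "d": ddcc, ddcdc, ddcvc, ddcvv, dvddv, dvdvcv, dvvdd
Count: 7

7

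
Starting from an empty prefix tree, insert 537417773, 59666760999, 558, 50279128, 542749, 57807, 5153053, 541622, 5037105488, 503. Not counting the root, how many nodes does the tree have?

55

Insert word by word; a character creates a node only if that edge doesn't already exist:
  "537417773" → 9 new (5, 3, 7, 4, 1, 7, 7, 7, 3)
  "59666760999" → prefix "5" already present; 10 new (9, 6, 6, 6, 7, 6, 0, 9, 9, 9)
  "558" → prefix "5" already present; 2 new (5, 8)
  "50279128" → prefix "5" already present; 7 new (0, 2, 7, 9, 1, 2, 8)
  "542749" → prefix "5" already present; 5 new (4, 2, 7, 4, 9)
  "57807" → prefix "5" already present; 4 new (7, 8, 0, 7)
  "5153053" → prefix "5" already present; 6 new (1, 5, 3, 0, 5, 3)
  "541622" → prefix "54" already present; 4 new (1, 6, 2, 2)
  "5037105488" → prefix "50" already present; 8 new (3, 7, 1, 0, 5, 4, 8, 8)
  "503" → prefix "503" already present; 0 new (none)
Total nodes = 9 + 10 + 2 + 7 + 5 + 4 + 6 + 4 + 8 + 0 = 55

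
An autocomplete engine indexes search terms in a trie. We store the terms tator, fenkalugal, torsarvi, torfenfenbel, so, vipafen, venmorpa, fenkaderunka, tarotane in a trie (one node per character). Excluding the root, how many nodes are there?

60

Count nodes per top-level branch (shared prefixes stored once):
  'f'-branch (fenkaderunka, fenkalugal): 17 nodes
  's'-branch (so): 2 nodes
  't'-branch (tarotane, tator, torfenfenbel, torsarvi): 27 nodes
  'v'-branch (venmorpa, vipafen): 14 nodes
Sum: 60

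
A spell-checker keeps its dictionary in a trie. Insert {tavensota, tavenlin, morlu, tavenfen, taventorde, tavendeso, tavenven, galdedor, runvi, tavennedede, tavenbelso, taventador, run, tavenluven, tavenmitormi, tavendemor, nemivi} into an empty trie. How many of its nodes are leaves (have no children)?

16

A leaf is a node with no children — equivalently, the end of a word that is not a proper prefix of any other stored word.
Those words: "galdedor", "morlu", "nemivi", "runvi", "tavenbelso", "tavendemor", "tavendeso", "tavenfen", "tavenlin", "tavenluven", "tavenmitormi", "tavennedede", "tavensota", "taventador", "taventorde", "tavenven"
Leaf count: 16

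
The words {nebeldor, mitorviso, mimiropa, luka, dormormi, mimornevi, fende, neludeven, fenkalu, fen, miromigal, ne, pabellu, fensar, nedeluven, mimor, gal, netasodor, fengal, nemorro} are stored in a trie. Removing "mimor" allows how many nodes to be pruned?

0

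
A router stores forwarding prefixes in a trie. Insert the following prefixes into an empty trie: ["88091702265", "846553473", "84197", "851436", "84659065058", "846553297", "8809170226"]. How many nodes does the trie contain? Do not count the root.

37

For each word, the new-node count is its length minus the longest prefix already in the trie:
  "88091702265" → 11 new (8, 8, 0, 9, 1, 7, 0, 2, 2, 6, 5)
  "846553473" → prefix "8" already present; 8 new (4, 6, 5, 5, 3, 4, 7, 3)
  "84197" → prefix "84" already present; 3 new (1, 9, 7)
  "851436" → prefix "8" already present; 5 new (5, 1, 4, 3, 6)
  "84659065058" → prefix "8465" already present; 7 new (9, 0, 6, 5, 0, 5, 8)
  "846553297" → prefix "846553" already present; 3 new (2, 9, 7)
  "8809170226" → prefix "8809170226" already present; 0 new (none)
Total nodes = 11 + 8 + 3 + 5 + 7 + 3 + 0 = 37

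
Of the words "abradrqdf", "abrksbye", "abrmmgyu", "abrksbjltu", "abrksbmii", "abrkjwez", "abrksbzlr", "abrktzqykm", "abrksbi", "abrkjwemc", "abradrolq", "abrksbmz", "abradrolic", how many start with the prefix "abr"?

13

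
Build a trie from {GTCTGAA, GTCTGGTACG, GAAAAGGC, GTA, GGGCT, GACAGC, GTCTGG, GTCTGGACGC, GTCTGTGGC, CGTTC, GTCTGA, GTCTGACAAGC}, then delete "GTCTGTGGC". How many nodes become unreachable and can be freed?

4

After clearing the end-marker at "GTCTGTGGC", prune upward until reaching a node still needed by another word.
The suffix "TGGC" (4 nodes) is used only by "GTCTGTGGC"; the node for "GTCTG" still has the child "A", so pruning stops there.
Nodes removed: 4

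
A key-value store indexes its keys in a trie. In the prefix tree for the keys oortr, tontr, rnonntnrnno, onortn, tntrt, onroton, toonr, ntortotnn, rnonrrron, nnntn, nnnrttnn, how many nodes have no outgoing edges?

A leaf is a node with no children — equivalently, the end of a word that is not a proper prefix of any other stored word.
Those words: "nnnrttnn", "nnntn", "ntortotnn", "onortn", "onroton", "oortr", "rnonntnrnno", "rnonrrron", "tntrt", "tontr", "toonr"
Leaf count: 11

11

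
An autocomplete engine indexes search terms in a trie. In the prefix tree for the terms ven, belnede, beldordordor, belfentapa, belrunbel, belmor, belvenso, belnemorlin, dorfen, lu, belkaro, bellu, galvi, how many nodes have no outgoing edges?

A leaf is a node with no children — equivalently, the end of a word that is not a proper prefix of any other stored word.
Those words: "beldordordor", "belfentapa", "belkaro", "bellu", "belmor", "belnede", "belnemorlin", "belrunbel", "belvenso", "dorfen", "galvi", "lu", "ven"
Leaf count: 13

13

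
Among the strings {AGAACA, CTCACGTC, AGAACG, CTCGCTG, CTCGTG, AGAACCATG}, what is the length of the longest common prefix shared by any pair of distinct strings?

Equivalently: take the maximum, over all pairs, of their longest common prefix length.
e.g. "AGAACA" and "AGAACCATG" share the prefix "AGAAC" of length 5; no pair shares a longer one.
Longest shared-prefix length: 5

5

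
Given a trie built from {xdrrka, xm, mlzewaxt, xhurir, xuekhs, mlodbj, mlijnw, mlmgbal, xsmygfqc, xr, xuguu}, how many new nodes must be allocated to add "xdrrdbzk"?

4

The longest prefix of "xdrrdbzk" already in the trie is "xdrr" (length 4).
Each of the 4 remaining characters creates one node.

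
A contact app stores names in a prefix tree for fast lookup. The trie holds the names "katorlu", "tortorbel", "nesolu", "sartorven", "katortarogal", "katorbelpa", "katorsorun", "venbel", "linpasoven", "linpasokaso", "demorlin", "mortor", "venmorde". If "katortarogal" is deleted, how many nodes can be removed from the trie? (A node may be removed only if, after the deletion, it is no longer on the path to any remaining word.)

Walk "katortarogal" from the leaf back toward the root, removing each node that no remaining word uses.
The suffix "tarogal" (7 nodes) is used only by "katortarogal"; the node for "kator" still has the child "l", so pruning stops there.
Nodes removed: 7

7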